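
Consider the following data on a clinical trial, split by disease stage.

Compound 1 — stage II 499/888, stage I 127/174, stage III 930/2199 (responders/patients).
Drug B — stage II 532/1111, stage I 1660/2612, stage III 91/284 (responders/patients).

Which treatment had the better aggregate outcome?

Stage II: Compound 1 499/888 = 56.2%, Drug B 532/1111 = 47.9% → Compound 1
Stage I: Compound 1 127/174 = 73.0%, Drug B 1660/2612 = 63.6% → Compound 1
Stage III: Compound 1 930/2199 = 42.3%, Drug B 91/284 = 32.0% → Compound 1
Overall: Compound 1 1556/3261 = 47.7%, Drug B 2283/4007 = 57.0% → Drug B
(Compound 1 wins every disease group but Drug B wins overall — Compound 1's patients skew toward the low-rate stage III group.)

Drug B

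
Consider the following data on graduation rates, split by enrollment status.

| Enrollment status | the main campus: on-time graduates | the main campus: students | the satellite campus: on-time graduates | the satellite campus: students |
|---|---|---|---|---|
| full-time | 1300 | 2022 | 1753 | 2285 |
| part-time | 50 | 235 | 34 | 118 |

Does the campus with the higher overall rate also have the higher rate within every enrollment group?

Full-time: the main campus 1300/2022 = 64.3%, the satellite campus 1753/2285 = 76.7% → the satellite campus
Part-time: the main campus 50/235 = 21.3%, the satellite campus 34/118 = 28.8% → the satellite campus
Overall: the main campus 1350/2257 = 59.8%, the satellite campus 1787/2403 = 74.4% → the satellite campus
The satellite campus wins overall and in every enrollment group — no reversal.

Yes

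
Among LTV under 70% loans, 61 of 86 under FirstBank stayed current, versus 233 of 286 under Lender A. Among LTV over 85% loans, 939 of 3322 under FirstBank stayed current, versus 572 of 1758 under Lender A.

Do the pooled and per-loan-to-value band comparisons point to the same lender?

LTV under 70%: FirstBank 61/86 = 70.9%, Lender A 233/286 = 81.5% → Lender A
LTV over 85%: FirstBank 939/3322 = 28.3%, Lender A 572/1758 = 32.5% → Lender A
Overall: FirstBank 1000/3408 = 29.3%, Lender A 805/2044 = 39.4% → Lender A
Lender A wins overall and in every loan-to-value group — no reversal.

Yes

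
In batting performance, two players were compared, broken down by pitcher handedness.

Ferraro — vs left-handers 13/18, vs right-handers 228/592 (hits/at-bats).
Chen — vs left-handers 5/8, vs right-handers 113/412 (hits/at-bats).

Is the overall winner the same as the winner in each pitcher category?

Yes

Vs left-handers: Ferraro 13/18 = 72.2%, Chen 5/8 = 62.5% → Ferraro
Vs right-handers: Ferraro 228/592 = 38.5%, Chen 113/412 = 27.4% → Ferraro
Overall: Ferraro 241/610 = 39.5%, Chen 118/420 = 28.1% → Ferraro
Ferraro wins overall and in every pitcher group — no reversal.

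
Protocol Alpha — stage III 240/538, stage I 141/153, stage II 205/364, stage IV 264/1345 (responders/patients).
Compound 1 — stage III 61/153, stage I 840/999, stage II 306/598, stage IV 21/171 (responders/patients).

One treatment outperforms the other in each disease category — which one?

Protocol Alpha

Stage III: Protocol Alpha 240/538 = 44.6%, Compound 1 61/153 = 39.9% → Protocol Alpha
Stage I: Protocol Alpha 141/153 = 92.2%, Compound 1 840/999 = 84.1% → Protocol Alpha
Stage II: Protocol Alpha 205/364 = 56.3%, Compound 1 306/598 = 51.2% → Protocol Alpha
Stage IV: Protocol Alpha 264/1345 = 19.6%, Compound 1 21/171 = 12.3% → Protocol Alpha
Protocol Alpha has the higher rate in all 4 groups.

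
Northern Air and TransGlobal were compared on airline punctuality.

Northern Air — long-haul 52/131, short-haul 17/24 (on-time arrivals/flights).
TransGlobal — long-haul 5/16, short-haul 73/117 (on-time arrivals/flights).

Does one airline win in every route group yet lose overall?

Long-haul: Northern Air 52/131 = 39.7%, TransGlobal 5/16 = 31.2% → Northern Air
Short-haul: Northern Air 17/24 = 70.8%, TransGlobal 73/117 = 62.4% → Northern Air
Overall: Northern Air 69/155 = 44.5%, TransGlobal 78/133 = 58.6% → TransGlobal
Northern Air wins each route group but TransGlobal wins overall — the comparison reverses. Northern Air's flights skew toward long-haul, which has a lower base rate.

Yes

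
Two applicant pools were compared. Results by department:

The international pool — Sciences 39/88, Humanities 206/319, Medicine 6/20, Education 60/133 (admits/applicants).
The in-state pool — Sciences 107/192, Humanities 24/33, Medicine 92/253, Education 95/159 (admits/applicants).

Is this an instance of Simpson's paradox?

Sciences: the international pool 39/88 = 44.3%, the in-state pool 107/192 = 55.7% → the in-state pool
Humanities: the international pool 206/319 = 64.6%, the in-state pool 24/33 = 72.7% → the in-state pool
Medicine: the international pool 6/20 = 30.0%, the in-state pool 92/253 = 36.4% → the in-state pool
Education: the international pool 60/133 = 45.1%, the in-state pool 95/159 = 59.7% → the in-state pool
Overall: the international pool 311/560 = 55.5%, the in-state pool 318/637 = 49.9% → the international pool
The in-state pool wins each department group but the international pool wins overall — the comparison reverses. The in-state pool's applicants skew toward Medicine, which has a lower base rate.

Yes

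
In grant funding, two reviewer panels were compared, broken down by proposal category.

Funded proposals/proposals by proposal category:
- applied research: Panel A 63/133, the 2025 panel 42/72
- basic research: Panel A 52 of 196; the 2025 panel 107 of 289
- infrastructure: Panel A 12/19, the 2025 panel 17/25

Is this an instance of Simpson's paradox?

Applied research: Panel A 63/133 = 47.4%, the 2025 panel 42/72 = 58.3% → the 2025 panel
Basic research: Panel A 52/196 = 26.5%, the 2025 panel 107/289 = 37.0% → the 2025 panel
Infrastructure: Panel A 12/19 = 63.2%, the 2025 panel 17/25 = 68.0% → the 2025 panel
Overall: Panel A 127/348 = 36.5%, the 2025 panel 166/386 = 43.0% → the 2025 panel
The 2025 panel wins overall and in every proposal group — no reversal.

No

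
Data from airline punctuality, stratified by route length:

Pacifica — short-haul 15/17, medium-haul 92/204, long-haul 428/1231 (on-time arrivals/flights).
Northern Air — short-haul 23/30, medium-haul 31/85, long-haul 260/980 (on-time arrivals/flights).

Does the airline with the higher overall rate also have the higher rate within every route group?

Short-haul: Pacifica 15/17 = 88.2%, Northern Air 23/30 = 76.7% → Pacifica
Medium-haul: Pacifica 92/204 = 45.1%, Northern Air 31/85 = 36.5% → Pacifica
Long-haul: Pacifica 428/1231 = 34.8%, Northern Air 260/980 = 26.5% → Pacifica
Overall: Pacifica 535/1452 = 36.8%, Northern Air 314/1095 = 28.7% → Pacifica
Pacifica wins overall and in every route group — no reversal.

Yes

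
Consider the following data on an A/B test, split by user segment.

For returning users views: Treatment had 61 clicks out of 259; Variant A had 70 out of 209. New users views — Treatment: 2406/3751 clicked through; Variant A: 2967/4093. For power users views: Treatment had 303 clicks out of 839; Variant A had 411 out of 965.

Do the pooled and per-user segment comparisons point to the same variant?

Yes

Returning users: Treatment 61/259 = 23.6%, Variant A 70/209 = 33.5% → Variant A
New users: Treatment 2406/3751 = 64.1%, Variant A 2967/4093 = 72.5% → Variant A
Power users: Treatment 303/839 = 36.1%, Variant A 411/965 = 42.6% → Variant A
Overall: Treatment 2770/4849 = 57.1%, Variant A 3448/5267 = 65.5% → Variant A
Variant A wins overall and in every user group — no reversal.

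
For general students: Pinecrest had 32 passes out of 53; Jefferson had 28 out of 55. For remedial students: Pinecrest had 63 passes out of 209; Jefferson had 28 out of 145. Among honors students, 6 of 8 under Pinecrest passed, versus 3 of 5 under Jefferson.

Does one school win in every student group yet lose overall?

General: Pinecrest 32/53 = 60.4%, Jefferson 28/55 = 50.9% → Pinecrest
Remedial: Pinecrest 63/209 = 30.1%, Jefferson 28/145 = 19.3% → Pinecrest
Honors: Pinecrest 6/8 = 75.0%, Jefferson 3/5 = 60.0% → Pinecrest
Overall: Pinecrest 101/270 = 37.4%, Jefferson 59/205 = 28.8% → Pinecrest
Pinecrest wins overall and in every student group — no reversal.

No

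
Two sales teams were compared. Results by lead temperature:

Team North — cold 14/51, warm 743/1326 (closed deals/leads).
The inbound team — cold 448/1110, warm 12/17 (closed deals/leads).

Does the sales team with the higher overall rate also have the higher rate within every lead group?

Cold: Team North 14/51 = 27.5%, the inbound team 448/1110 = 40.4% → the inbound team
Warm: Team North 743/1326 = 56.0%, the inbound team 12/17 = 70.6% → the inbound team
Overall: Team North 757/1377 = 55.0%, the inbound team 460/1127 = 40.8% → Team North
The inbound team wins each lead group but Team North wins overall — the comparison reverses. The inbound team's leads skew toward cold, which has a lower base rate.

No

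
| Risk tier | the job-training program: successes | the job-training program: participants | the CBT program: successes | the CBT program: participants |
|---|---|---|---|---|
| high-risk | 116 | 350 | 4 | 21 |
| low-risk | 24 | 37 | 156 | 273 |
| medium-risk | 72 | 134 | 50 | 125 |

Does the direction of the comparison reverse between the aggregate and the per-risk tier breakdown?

Yes

High-risk: the job-training program 116/350 = 33.1%, the CBT program 4/21 = 19.0% → the job-training program
Low-risk: the job-training program 24/37 = 64.9%, the CBT program 156/273 = 57.1% → the job-training program
Medium-risk: the job-training program 72/134 = 53.7%, the CBT program 50/125 = 40.0% → the job-training program
Overall: the job-training program 212/521 = 40.7%, the CBT program 210/419 = 50.1% → the CBT program
The job-training program wins each risk group but the CBT program wins overall — the comparison reverses. The job-training program's participants skew toward high-risk, which has a lower base rate.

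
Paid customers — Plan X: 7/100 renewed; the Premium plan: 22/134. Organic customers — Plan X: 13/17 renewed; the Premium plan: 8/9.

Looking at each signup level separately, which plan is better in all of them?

the Premium plan

Paid: Plan X 7/100 = 7.0%, the Premium plan 22/134 = 16.4% → the Premium plan
Organic: Plan X 13/17 = 76.5%, the Premium plan 8/9 = 88.9% → the Premium plan
The Premium plan has the higher rate in both groups.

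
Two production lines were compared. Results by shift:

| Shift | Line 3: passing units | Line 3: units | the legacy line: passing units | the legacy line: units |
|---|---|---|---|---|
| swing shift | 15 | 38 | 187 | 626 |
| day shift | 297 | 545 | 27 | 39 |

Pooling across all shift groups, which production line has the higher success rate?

Line 3

Swing shift: Line 3 15/38 = 39.5%, the legacy line 187/626 = 29.9% → Line 3
Day shift: Line 3 297/545 = 54.5%, the legacy line 27/39 = 69.2% → the legacy line
Overall: Line 3 312/583 = 53.5%, the legacy line 214/665 = 32.2% → Line 3
(Neither sweeps every shift group, but Line 3 has the higher pooled rate.)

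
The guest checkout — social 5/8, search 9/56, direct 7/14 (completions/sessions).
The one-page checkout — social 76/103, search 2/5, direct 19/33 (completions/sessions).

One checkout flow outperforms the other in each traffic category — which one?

Social: the guest checkout 5/8 = 62.5%, the one-page checkout 76/103 = 73.8% → the one-page checkout
Search: the guest checkout 9/56 = 16.1%, the one-page checkout 2/5 = 40.0% → the one-page checkout
Direct: the guest checkout 7/14 = 50.0%, the one-page checkout 19/33 = 57.6% → the one-page checkout
The one-page checkout has the higher rate in all 3 groups.

the one-page checkout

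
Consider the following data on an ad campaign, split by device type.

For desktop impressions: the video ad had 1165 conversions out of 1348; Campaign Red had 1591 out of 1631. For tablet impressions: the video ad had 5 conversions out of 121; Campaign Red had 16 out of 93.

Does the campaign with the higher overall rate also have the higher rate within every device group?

Yes

Desktop: the video ad 1165/1348 = 86.4%, Campaign Red 1591/1631 = 97.5% → Campaign Red
Tablet: the video ad 5/121 = 4.1%, Campaign Red 16/93 = 17.2% → Campaign Red
Overall: the video ad 1170/1469 = 79.6%, Campaign Red 1607/1724 = 93.2% → Campaign Red
Campaign Red wins overall and in every device group — no reversal.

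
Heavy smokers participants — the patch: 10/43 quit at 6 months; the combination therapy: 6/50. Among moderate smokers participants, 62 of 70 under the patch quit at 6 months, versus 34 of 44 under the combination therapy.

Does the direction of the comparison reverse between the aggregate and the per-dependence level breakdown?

Heavy smokers: the patch 10/43 = 23.3%, the combination therapy 6/50 = 12.0% → the patch
Moderate smokers: the patch 62/70 = 88.6%, the combination therapy 34/44 = 77.3% → the patch
Overall: the patch 72/113 = 63.7%, the combination therapy 40/94 = 42.6% → the patch
The patch wins overall and in every dependence group — no reversal.

No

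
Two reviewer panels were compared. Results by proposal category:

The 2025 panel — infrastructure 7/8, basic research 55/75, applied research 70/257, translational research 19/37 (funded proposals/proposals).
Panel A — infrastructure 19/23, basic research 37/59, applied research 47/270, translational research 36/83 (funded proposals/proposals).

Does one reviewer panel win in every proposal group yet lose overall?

Infrastructure: the 2025 panel 7/8 = 87.5%, Panel A 19/23 = 82.6% → the 2025 panel
Basic research: the 2025 panel 55/75 = 73.3%, Panel A 37/59 = 62.7% → the 2025 panel
Applied research: the 2025 panel 70/257 = 27.2%, Panel A 47/270 = 17.4% → the 2025 panel
Translational research: the 2025 panel 19/37 = 51.4%, Panel A 36/83 = 43.4% → the 2025 panel
Overall: the 2025 panel 151/377 = 40.1%, Panel A 139/435 = 32.0% → the 2025 panel
The 2025 panel wins overall and in every proposal group — no reversal.

No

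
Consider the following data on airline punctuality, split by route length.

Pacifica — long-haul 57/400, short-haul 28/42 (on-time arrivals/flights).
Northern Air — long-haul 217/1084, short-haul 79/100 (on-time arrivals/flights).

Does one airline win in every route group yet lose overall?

Long-haul: Pacifica 57/400 = 14.2%, Northern Air 217/1084 = 20.0% → Northern Air
Short-haul: Pacifica 28/42 = 66.7%, Northern Air 79/100 = 79.0% → Northern Air
Overall: Pacifica 85/442 = 19.2%, Northern Air 296/1184 = 25.0% → Northern Air
Northern Air wins overall and in every route group — no reversal.

No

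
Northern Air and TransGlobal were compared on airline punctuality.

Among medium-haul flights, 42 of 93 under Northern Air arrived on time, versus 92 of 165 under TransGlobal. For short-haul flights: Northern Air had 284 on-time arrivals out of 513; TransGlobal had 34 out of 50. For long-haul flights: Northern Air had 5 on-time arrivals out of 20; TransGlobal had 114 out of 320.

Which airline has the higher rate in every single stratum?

TransGlobal

Medium-haul: Northern Air 42/93 = 45.2%, TransGlobal 92/165 = 55.8% → TransGlobal
Short-haul: Northern Air 284/513 = 55.4%, TransGlobal 34/50 = 68.0% → TransGlobal
Long-haul: Northern Air 5/20 = 25.0%, TransGlobal 114/320 = 35.6% → TransGlobal
TransGlobal has the higher rate in all 3 groups.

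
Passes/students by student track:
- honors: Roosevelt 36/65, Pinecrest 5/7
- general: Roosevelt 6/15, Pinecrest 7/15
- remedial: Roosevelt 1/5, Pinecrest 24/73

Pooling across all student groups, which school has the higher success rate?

Roosevelt

Honors: Roosevelt 36/65 = 55.4%, Pinecrest 5/7 = 71.4% → Pinecrest
General: Roosevelt 6/15 = 40.0%, Pinecrest 7/15 = 46.7% → Pinecrest
Remedial: Roosevelt 1/5 = 20.0%, Pinecrest 24/73 = 32.9% → Pinecrest
Overall: Roosevelt 43/85 = 50.6%, Pinecrest 36/95 = 37.9% → Roosevelt
(Pinecrest wins every student group but Roosevelt wins overall — Pinecrest's students skew toward the low-rate remedial group.)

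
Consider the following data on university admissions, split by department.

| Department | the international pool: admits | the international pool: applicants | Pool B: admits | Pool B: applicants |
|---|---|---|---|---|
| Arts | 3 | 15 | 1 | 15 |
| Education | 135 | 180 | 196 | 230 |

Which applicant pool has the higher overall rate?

Pool B

Arts: the international pool 3/15 = 20.0%, Pool B 1/15 = 6.7% → the international pool
Education: the international pool 135/180 = 75.0%, Pool B 196/230 = 85.2% → Pool B
Overall: the international pool 138/195 = 70.8%, Pool B 197/245 = 80.4% → Pool B
(Neither sweeps every department group, but Pool B has the higher pooled rate.)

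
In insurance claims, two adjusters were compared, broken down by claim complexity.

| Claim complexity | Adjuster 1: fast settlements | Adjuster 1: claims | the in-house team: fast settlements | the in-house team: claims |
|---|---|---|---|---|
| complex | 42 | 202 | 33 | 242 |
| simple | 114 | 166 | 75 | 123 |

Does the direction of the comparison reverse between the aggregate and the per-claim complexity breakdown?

Complex: Adjuster 1 42/202 = 20.8%, the in-house team 33/242 = 13.6% → Adjuster 1
Simple: Adjuster 1 114/166 = 68.7%, the in-house team 75/123 = 61.0% → Adjuster 1
Overall: Adjuster 1 156/368 = 42.4%, the in-house team 108/365 = 29.6% → Adjuster 1
Adjuster 1 wins overall and in every claim group — no reversal.

No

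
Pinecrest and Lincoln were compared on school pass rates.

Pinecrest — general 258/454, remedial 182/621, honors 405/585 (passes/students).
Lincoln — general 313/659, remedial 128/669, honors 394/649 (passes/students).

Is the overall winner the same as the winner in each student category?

Yes

General: Pinecrest 258/454 = 56.8%, Lincoln 313/659 = 47.5% → Pinecrest
Remedial: Pinecrest 182/621 = 29.3%, Lincoln 128/669 = 19.1% → Pinecrest
Honors: Pinecrest 405/585 = 69.2%, Lincoln 394/649 = 60.7% → Pinecrest
Overall: Pinecrest 845/1660 = 50.9%, Lincoln 835/1977 = 42.2% → Pinecrest
Pinecrest wins overall and in every student group — no reversal.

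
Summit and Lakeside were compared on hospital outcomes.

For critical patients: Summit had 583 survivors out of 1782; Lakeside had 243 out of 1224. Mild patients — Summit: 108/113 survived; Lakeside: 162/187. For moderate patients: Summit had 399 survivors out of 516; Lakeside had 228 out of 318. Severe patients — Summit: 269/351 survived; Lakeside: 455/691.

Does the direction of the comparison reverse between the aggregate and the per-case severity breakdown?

Critical: Summit 583/1782 = 32.7%, Lakeside 243/1224 = 19.9% → Summit
Mild: Summit 108/113 = 95.6%, Lakeside 162/187 = 86.6% → Summit
Moderate: Summit 399/516 = 77.3%, Lakeside 228/318 = 71.7% → Summit
Severe: Summit 269/351 = 76.6%, Lakeside 455/691 = 65.8% → Summit
Overall: Summit 1359/2762 = 49.2%, Lakeside 1088/2420 = 45.0% → Summit
Summit wins overall and in every case group — no reversal.

No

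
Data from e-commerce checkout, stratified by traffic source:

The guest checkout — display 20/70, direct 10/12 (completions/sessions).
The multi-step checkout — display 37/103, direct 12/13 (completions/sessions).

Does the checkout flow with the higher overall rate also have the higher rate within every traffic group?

Display: the guest checkout 20/70 = 28.6%, the multi-step checkout 37/103 = 35.9% → the multi-step checkout
Direct: the guest checkout 10/12 = 83.3%, the multi-step checkout 12/13 = 92.3% → the multi-step checkout
Overall: the guest checkout 30/82 = 36.6%, the multi-step checkout 49/116 = 42.2% → the multi-step checkout
The multi-step checkout wins overall and in every traffic group — no reversal.

Yes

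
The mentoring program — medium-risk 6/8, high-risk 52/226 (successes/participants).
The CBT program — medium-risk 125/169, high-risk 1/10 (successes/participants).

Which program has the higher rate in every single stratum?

Medium-risk: the mentoring program 6/8 = 75.0%, the CBT program 125/169 = 74.0% → the mentoring program
High-risk: the mentoring program 52/226 = 23.0%, the CBT program 1/10 = 10.0% → the mentoring program
The mentoring program has the higher rate in both groups.

the mentoring program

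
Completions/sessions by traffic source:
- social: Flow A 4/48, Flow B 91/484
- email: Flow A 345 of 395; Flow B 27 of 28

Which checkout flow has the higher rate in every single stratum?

Flow B

Social: Flow A 4/48 = 8.3%, Flow B 91/484 = 18.8% → Flow B
Email: Flow A 345/395 = 87.3%, Flow B 27/28 = 96.4% → Flow B
Flow B has the higher rate in both groups.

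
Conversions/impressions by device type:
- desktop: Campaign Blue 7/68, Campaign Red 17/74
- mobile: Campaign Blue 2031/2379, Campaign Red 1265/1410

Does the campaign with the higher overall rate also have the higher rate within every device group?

Desktop: Campaign Blue 7/68 = 10.3%, Campaign Red 17/74 = 23.0% → Campaign Red
Mobile: Campaign Blue 2031/2379 = 85.4%, Campaign Red 1265/1410 = 89.7% → Campaign Red
Overall: Campaign Blue 2038/2447 = 83.3%, Campaign Red 1282/1484 = 86.4% → Campaign Red
Campaign Red wins overall and in every device group — no reversal.

Yes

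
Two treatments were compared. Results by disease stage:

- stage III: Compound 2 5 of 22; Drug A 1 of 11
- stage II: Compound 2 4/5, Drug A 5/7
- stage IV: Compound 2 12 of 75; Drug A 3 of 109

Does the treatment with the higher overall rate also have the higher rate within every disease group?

Stage III: Compound 2 5/22 = 22.7%, Drug A 1/11 = 9.1% → Compound 2
Stage II: Compound 2 4/5 = 80.0%, Drug A 5/7 = 71.4% → Compound 2
Stage IV: Compound 2 12/75 = 16.0%, Drug A 3/109 = 2.8% → Compound 2
Overall: Compound 2 21/102 = 20.6%, Drug A 9/127 = 7.1% → Compound 2
Compound 2 wins overall and in every disease group — no reversal.

Yes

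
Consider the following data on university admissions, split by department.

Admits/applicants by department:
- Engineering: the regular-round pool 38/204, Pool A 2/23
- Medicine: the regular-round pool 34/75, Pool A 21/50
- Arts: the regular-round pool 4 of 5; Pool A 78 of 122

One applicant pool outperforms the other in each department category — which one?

the regular-round pool

Engineering: the regular-round pool 38/204 = 18.6%, Pool A 2/23 = 8.7% → the regular-round pool
Medicine: the regular-round pool 34/75 = 45.3%, Pool A 21/50 = 42.0% → the regular-round pool
Arts: the regular-round pool 4/5 = 80.0%, Pool A 78/122 = 63.9% → the regular-round pool
The regular-round pool has the higher rate in all 3 groups.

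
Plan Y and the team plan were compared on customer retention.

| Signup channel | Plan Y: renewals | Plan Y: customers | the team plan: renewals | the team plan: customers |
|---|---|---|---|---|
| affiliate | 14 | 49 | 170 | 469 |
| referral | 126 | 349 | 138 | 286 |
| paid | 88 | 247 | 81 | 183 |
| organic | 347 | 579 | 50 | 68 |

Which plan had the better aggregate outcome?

Plan Y

Affiliate: Plan Y 14/49 = 28.6%, the team plan 170/469 = 36.2% → the team plan
Referral: Plan Y 126/349 = 36.1%, the team plan 138/286 = 48.3% → the team plan
Paid: Plan Y 88/247 = 35.6%, the team plan 81/183 = 44.3% → the team plan
Organic: Plan Y 347/579 = 59.9%, the team plan 50/68 = 73.5% → the team plan
Overall: Plan Y 575/1224 = 47.0%, the team plan 439/1006 = 43.6% → Plan Y
(The team plan wins every signup group but Plan Y wins overall — the team plan's customers skew toward the low-rate affiliate group.)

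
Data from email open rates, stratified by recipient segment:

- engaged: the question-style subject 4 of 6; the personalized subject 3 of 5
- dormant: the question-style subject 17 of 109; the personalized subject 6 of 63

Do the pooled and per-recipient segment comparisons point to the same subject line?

Engaged: the question-style subject 4/6 = 66.7%, the personalized subject 3/5 = 60.0% → the question-style subject
Dormant: the question-style subject 17/109 = 15.6%, the personalized subject 6/63 = 9.5% → the question-style subject
Overall: the question-style subject 21/115 = 18.3%, the personalized subject 9/68 = 13.2% → the question-style subject
The question-style subject wins overall and in every recipient group — no reversal.

Yes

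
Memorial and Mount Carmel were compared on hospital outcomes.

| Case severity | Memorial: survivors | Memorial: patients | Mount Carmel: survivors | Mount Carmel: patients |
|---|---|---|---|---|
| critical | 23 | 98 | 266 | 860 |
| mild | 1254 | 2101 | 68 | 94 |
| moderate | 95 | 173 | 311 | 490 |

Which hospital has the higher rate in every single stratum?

Mount Carmel

Critical: Memorial 23/98 = 23.5%, Mount Carmel 266/860 = 30.9% → Mount Carmel
Mild: Memorial 1254/2101 = 59.7%, Mount Carmel 68/94 = 72.3% → Mount Carmel
Moderate: Memorial 95/173 = 54.9%, Mount Carmel 311/490 = 63.5% → Mount Carmel
Mount Carmel has the higher rate in all 3 groups.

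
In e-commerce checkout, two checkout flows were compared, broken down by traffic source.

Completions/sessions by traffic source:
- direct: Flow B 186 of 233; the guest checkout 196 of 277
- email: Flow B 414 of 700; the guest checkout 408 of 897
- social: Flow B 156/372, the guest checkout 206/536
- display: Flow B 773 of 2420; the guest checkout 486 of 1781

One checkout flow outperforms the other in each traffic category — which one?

Flow B

Direct: Flow B 186/233 = 79.8%, the guest checkout 196/277 = 70.8% → Flow B
Email: Flow B 414/700 = 59.1%, the guest checkout 408/897 = 45.5% → Flow B
Social: Flow B 156/372 = 41.9%, the guest checkout 206/536 = 38.4% → Flow B
Display: Flow B 773/2420 = 31.9%, the guest checkout 486/1781 = 27.3% → Flow B
Flow B has the higher rate in all 4 groups.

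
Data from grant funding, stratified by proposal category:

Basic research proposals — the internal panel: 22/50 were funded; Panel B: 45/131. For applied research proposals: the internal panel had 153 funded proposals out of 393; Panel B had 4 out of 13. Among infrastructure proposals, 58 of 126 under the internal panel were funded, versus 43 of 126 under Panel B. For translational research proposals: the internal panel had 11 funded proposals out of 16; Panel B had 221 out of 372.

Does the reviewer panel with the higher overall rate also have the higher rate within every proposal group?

No

Basic research: the internal panel 22/50 = 44.0%, Panel B 45/131 = 34.4% → the internal panel
Applied research: the internal panel 153/393 = 38.9%, Panel B 4/13 = 30.8% → the internal panel
Infrastructure: the internal panel 58/126 = 46.0%, Panel B 43/126 = 34.1% → the internal panel
Translational research: the internal panel 11/16 = 68.8%, Panel B 221/372 = 59.4% → the internal panel
Overall: the internal panel 244/585 = 41.7%, Panel B 313/642 = 48.8% → Panel B
The internal panel wins each proposal group but Panel B wins overall — the comparison reverses. The internal panel's proposals skew toward applied research, which has a lower base rate.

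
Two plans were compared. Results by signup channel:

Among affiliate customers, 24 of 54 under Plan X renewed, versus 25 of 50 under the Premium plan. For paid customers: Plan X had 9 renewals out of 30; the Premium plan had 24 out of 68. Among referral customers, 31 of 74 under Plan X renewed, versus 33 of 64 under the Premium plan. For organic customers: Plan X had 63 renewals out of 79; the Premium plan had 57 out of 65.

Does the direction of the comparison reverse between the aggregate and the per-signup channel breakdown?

Affiliate: Plan X 24/54 = 44.4%, the Premium plan 25/50 = 50.0% → the Premium plan
Paid: Plan X 9/30 = 30.0%, the Premium plan 24/68 = 35.3% → the Premium plan
Referral: Plan X 31/74 = 41.9%, the Premium plan 33/64 = 51.6% → the Premium plan
Organic: Plan X 63/79 = 79.7%, the Premium plan 57/65 = 87.7% → the Premium plan
Overall: Plan X 127/237 = 53.6%, the Premium plan 139/247 = 56.3% → the Premium plan
The Premium plan wins overall and in every signup group — no reversal.

No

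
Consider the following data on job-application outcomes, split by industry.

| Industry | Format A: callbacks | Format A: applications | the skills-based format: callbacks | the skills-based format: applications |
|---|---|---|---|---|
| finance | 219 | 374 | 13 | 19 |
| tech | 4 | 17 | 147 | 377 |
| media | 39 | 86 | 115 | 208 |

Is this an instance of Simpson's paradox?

Yes

Finance: Format A 219/374 = 58.6%, the skills-based format 13/19 = 68.4% → the skills-based format
Tech: Format A 4/17 = 23.5%, the skills-based format 147/377 = 39.0% → the skills-based format
Media: Format A 39/86 = 45.3%, the skills-based format 115/208 = 55.3% → the skills-based format
Overall: Format A 262/477 = 54.9%, the skills-based format 275/604 = 45.5% → Format A
The skills-based format wins each industry group but Format A wins overall — the comparison reverses. The skills-based format's applications skew toward tech, which has a lower base rate.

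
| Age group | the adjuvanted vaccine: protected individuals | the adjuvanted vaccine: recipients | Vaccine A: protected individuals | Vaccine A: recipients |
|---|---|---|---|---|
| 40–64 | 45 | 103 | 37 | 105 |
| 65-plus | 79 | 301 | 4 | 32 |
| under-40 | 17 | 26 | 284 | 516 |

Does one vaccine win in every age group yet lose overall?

Yes

40–64: the adjuvanted vaccine 45/103 = 43.7%, Vaccine A 37/105 = 35.2% → the adjuvanted vaccine
65-plus: the adjuvanted vaccine 79/301 = 26.2%, Vaccine A 4/32 = 12.5% → the adjuvanted vaccine
Under-40: the adjuvanted vaccine 17/26 = 65.4%, Vaccine A 284/516 = 55.0% → the adjuvanted vaccine
Overall: the adjuvanted vaccine 141/430 = 32.8%, Vaccine A 325/653 = 49.8% → Vaccine A
The adjuvanted vaccine wins each age group but Vaccine A wins overall — the comparison reverses. The adjuvanted vaccine's recipients skew toward 65-plus, which has a lower base rate.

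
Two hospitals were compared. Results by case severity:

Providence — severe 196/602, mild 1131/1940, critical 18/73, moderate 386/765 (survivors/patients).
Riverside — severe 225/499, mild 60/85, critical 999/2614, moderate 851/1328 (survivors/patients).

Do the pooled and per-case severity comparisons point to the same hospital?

No

Severe: Providence 196/602 = 32.6%, Riverside 225/499 = 45.1% → Riverside
Mild: Providence 1131/1940 = 58.3%, Riverside 60/85 = 70.6% → Riverside
Critical: Providence 18/73 = 24.7%, Riverside 999/2614 = 38.2% → Riverside
Moderate: Providence 386/765 = 50.5%, Riverside 851/1328 = 64.1% → Riverside
Overall: Providence 1731/3380 = 51.2%, Riverside 2135/4526 = 47.2% → Providence
Riverside wins each case group but Providence wins overall — the comparison reverses. Riverside's patients skew toward critical, which has a lower base rate.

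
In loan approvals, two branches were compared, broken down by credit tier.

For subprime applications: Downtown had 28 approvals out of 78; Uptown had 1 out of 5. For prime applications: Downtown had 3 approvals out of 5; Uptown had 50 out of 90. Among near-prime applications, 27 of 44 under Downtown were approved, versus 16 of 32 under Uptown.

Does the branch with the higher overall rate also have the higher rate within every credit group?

Subprime: Downtown 28/78 = 35.9%, Uptown 1/5 = 20.0% → Downtown
Prime: Downtown 3/5 = 60.0%, Uptown 50/90 = 55.6% → Downtown
Near-prime: Downtown 27/44 = 61.4%, Uptown 16/32 = 50.0% → Downtown
Overall: Downtown 58/127 = 45.7%, Uptown 67/127 = 52.8% → Uptown
Downtown wins each credit group but Uptown wins overall — the comparison reverses. Downtown's applications skew toward subprime, which has a lower base rate.

No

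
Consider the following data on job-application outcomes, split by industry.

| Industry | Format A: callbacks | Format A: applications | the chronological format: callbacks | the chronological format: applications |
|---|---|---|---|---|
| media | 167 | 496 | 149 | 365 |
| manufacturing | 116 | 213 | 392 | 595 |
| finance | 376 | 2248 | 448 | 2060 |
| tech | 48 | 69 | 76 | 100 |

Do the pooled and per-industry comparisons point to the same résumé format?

Media: Format A 167/496 = 33.7%, the chronological format 149/365 = 40.8% → the chronological format
Manufacturing: Format A 116/213 = 54.5%, the chronological format 392/595 = 65.9% → the chronological format
Finance: Format A 376/2248 = 16.7%, the chronological format 448/2060 = 21.7% → the chronological format
Tech: Format A 48/69 = 69.6%, the chronological format 76/100 = 76.0% → the chronological format
Overall: Format A 707/3026 = 23.4%, the chronological format 1065/3120 = 34.1% → the chronological format
The chronological format wins overall and in every industry group — no reversal.

Yes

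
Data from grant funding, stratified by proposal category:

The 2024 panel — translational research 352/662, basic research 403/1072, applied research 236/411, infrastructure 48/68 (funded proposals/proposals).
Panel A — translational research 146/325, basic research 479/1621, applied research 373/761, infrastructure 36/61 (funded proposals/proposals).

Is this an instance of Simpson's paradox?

Translational research: the 2024 panel 352/662 = 53.2%, Panel A 146/325 = 44.9% → the 2024 panel
Basic research: the 2024 panel 403/1072 = 37.6%, Panel A 479/1621 = 29.5% → the 2024 panel
Applied research: the 2024 panel 236/411 = 57.4%, Panel A 373/761 = 49.0% → the 2024 panel
Infrastructure: the 2024 panel 48/68 = 70.6%, Panel A 36/61 = 59.0% → the 2024 panel
Overall: the 2024 panel 1039/2213 = 46.9%, Panel A 1034/2768 = 37.4% → the 2024 panel
The 2024 panel wins overall and in every proposal group — no reversal.

No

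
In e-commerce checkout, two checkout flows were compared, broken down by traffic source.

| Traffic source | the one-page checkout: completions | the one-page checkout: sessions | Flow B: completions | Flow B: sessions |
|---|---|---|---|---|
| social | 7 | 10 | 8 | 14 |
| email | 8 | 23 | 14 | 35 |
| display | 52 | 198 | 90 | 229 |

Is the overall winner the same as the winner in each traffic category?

Social: the one-page checkout 7/10 = 70.0%, Flow B 8/14 = 57.1% → the one-page checkout
Email: the one-page checkout 8/23 = 34.8%, Flow B 14/35 = 40.0% → Flow B
Display: the one-page checkout 52/198 = 26.3%, Flow B 90/229 = 39.3% → Flow B
Overall: the one-page checkout 67/231 = 29.0%, Flow B 112/278 = 40.3% → Flow B
Neither sweeps: the one-page checkout wins 1 of 3 groups, Flow B wins 2. Flow B wins overall but not every group — no Simpson reversal.

No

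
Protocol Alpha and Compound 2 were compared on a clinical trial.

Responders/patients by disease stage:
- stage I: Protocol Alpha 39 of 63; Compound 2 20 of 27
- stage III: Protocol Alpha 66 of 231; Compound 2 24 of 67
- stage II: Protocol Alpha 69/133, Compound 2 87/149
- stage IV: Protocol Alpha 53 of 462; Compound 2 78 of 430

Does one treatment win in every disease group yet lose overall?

No

Stage I: Protocol Alpha 39/63 = 61.9%, Compound 2 20/27 = 74.1% → Compound 2
Stage III: Protocol Alpha 66/231 = 28.6%, Compound 2 24/67 = 35.8% → Compound 2
Stage II: Protocol Alpha 69/133 = 51.9%, Compound 2 87/149 = 58.4% → Compound 2
Stage IV: Protocol Alpha 53/462 = 11.5%, Compound 2 78/430 = 18.1% → Compound 2
Overall: Protocol Alpha 227/889 = 25.5%, Compound 2 209/673 = 31.1% → Compound 2
Compound 2 wins overall and in every disease group — no reversal.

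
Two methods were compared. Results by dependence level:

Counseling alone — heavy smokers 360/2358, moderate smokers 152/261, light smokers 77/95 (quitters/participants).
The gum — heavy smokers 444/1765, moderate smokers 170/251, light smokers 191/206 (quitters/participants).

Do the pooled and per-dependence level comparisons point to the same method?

Yes

Heavy smokers: counseling alone 360/2358 = 15.3%, the gum 444/1765 = 25.2% → the gum
Moderate smokers: counseling alone 152/261 = 58.2%, the gum 170/251 = 67.7% → the gum
Light smokers: counseling alone 77/95 = 81.1%, the gum 191/206 = 92.7% → the gum
Overall: counseling alone 589/2714 = 21.7%, the gum 805/2222 = 36.2% → the gum
The gum wins overall and in every dependence group — no reversal.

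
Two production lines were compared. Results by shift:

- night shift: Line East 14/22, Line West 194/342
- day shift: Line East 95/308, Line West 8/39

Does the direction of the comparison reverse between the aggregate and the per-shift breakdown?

Night shift: Line East 14/22 = 63.6%, Line West 194/342 = 56.7% → Line East
Day shift: Line East 95/308 = 30.8%, Line West 8/39 = 20.5% → Line East
Overall: Line East 109/330 = 33.0%, Line West 202/381 = 53.0% → Line West
Line East wins each shift group but Line West wins overall — the comparison reverses. Line East's units skew toward day shift, which has a lower base rate.

Yes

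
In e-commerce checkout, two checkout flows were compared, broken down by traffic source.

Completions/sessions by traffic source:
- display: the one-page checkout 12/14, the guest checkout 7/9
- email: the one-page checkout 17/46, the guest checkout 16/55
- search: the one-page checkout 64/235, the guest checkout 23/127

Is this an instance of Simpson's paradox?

Display: the one-page checkout 12/14 = 85.7%, the guest checkout 7/9 = 77.8% → the one-page checkout
Email: the one-page checkout 17/46 = 37.0%, the guest checkout 16/55 = 29.1% → the one-page checkout
Search: the one-page checkout 64/235 = 27.2%, the guest checkout 23/127 = 18.1% → the one-page checkout
Overall: the one-page checkout 93/295 = 31.5%, the guest checkout 46/191 = 24.1% → the one-page checkout
The one-page checkout wins overall and in every traffic group — no reversal.

No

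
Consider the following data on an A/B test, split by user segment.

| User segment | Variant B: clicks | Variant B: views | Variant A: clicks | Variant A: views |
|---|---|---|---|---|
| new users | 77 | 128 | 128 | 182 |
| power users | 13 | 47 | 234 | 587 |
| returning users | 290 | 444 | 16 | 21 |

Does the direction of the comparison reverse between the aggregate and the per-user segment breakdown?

New users: Variant B 77/128 = 60.2%, Variant A 128/182 = 70.3% → Variant A
Power users: Variant B 13/47 = 27.7%, Variant A 234/587 = 39.9% → Variant A
Returning users: Variant B 290/444 = 65.3%, Variant A 16/21 = 76.2% → Variant A
Overall: Variant B 380/619 = 61.4%, Variant A 378/790 = 47.8% → Variant B
Variant A wins each user group but Variant B wins overall — the comparison reverses. Variant A's views skew toward power users, which has a lower base rate.

Yes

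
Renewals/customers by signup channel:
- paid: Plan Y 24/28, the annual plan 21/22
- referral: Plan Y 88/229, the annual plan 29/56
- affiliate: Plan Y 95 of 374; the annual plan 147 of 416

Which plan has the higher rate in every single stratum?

the annual plan

Paid: Plan Y 24/28 = 85.7%, the annual plan 21/22 = 95.5% → the annual plan
Referral: Plan Y 88/229 = 38.4%, the annual plan 29/56 = 51.8% → the annual plan
Affiliate: Plan Y 95/374 = 25.4%, the annual plan 147/416 = 35.3% → the annual plan
The annual plan has the higher rate in all 3 groups.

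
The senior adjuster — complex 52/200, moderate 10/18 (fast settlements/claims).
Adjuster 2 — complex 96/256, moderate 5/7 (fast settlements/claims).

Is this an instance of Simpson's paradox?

Complex: the senior adjuster 52/200 = 26.0%, Adjuster 2 96/256 = 37.5% → Adjuster 2
Moderate: the senior adjuster 10/18 = 55.6%, Adjuster 2 5/7 = 71.4% → Adjuster 2
Overall: the senior adjuster 62/218 = 28.4%, Adjuster 2 101/263 = 38.4% → Adjuster 2
Adjuster 2 wins overall and in every claim group — no reversal.

No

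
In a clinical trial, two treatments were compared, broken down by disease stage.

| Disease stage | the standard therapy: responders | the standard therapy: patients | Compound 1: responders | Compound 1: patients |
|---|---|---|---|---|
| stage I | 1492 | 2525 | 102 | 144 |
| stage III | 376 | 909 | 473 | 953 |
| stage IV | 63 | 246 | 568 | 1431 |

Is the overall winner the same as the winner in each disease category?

No

Stage I: the standard therapy 1492/2525 = 59.1%, Compound 1 102/144 = 70.8% → Compound 1
Stage III: the standard therapy 376/909 = 41.4%, Compound 1 473/953 = 49.6% → Compound 1
Stage IV: the standard therapy 63/246 = 25.6%, Compound 1 568/1431 = 39.7% → Compound 1
Overall: the standard therapy 1931/3680 = 52.5%, Compound 1 1143/2528 = 45.2% → the standard therapy
Compound 1 wins each disease group but the standard therapy wins overall — the comparison reverses. Compound 1's patients skew toward stage IV, which has a lower base rate.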